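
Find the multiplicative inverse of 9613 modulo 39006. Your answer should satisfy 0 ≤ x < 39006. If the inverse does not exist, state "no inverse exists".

Extended Euclidean algorithm:
39006 = 4*9613 + 554
9613 = 17*554 + 195
554 = 2*195 + 164
195 = 1*164 + 31
164 = 5*31 + 9
31 = 3*9 + 4
9 = 2*4 + 1
4 = 4*1 + 0
gcd = 1, so the inverse exists. Back-substitute:
1 = 9 − 2·4
1 = −2·31 + 7·9
1 = 7·164 − 37·31
1 = −37·195 + 44·164
1 = 44·554 − 125·195
1 = −125·9613 + 2169·554
1 = 2169·39006 − 8801·9613
Hence 9613⁻¹ ≡ -8801 ≡ 30205 (mod 39006).

30205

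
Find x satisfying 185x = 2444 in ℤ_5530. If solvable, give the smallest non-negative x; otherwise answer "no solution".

no solution

gcd(185, 5530):
5530 = 29·185 + 165
185 = 1·165 + 20
165 = 8·20 + 5
20 = 4·5 + 0
gcd = 5, but 5 ∤ 2444, so the congruence has no solution.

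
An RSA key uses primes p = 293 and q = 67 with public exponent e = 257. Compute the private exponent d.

φ(n) = (p−1)(q−1) = 292·66 = 19272.
Need d with 257·d ≡ 1 (mod 19272). Apply the extended Euclidean algorithm:
19272 = 74×257 + 254
257 = 1×254 + 3
254 = 84×3 + 2
3 = 1×2 + 1
2 = 2×1 + 0
Back-substitute:
1 = 3 − 2
1 = −254 + 85·3
1 = 85·257 − 86·254
1 = −86·19272 + 6449·257
So 257·6449 ≡ 1 (mod 19272), hence d = 6449.

6449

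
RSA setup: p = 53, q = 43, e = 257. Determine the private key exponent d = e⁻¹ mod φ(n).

17

φ(n) = (p−1)(q−1) = 52·42 = 2184.
Need d with 257·d ≡ 1 (mod 2184). Apply the extended Euclidean algorithm:
2184 = 8·257 + 128
257 = 2·128 + 1
128 = 128·1 + 0
Back-substitute:
1 = 257 − 2·128
1 = −2·2184 + 17·257
So 257·17 ≡ 1 (mod 2184), hence d = 17.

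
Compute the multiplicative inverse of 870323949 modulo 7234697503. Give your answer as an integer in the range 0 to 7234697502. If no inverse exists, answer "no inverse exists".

Compute gcd(870323949, 7234697503):
7234697503 = 8·870323949 + 272105911
870323949 = 3·272105911 + 54006216
272105911 = 5·54006216 + 2074831
54006216 = 26·2074831 + 60610
2074831 = 34·60610 + 14091
60610 = 4·14091 + 4246
14091 = 3·4246 + 1353
4246 = 3·1353 + 187
1353 = 7·187 + 44
187 = 4·44 + 11
44 = 4·11 + 0
Since gcd = 11 > 1, 870323949 is not a unit mod 7234697503.

no inverse exists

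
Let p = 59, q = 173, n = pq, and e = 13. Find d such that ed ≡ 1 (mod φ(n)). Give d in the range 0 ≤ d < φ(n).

3837

φ(n) = (p−1)(q−1) = 58·172 = 9976.
Need d with 13·d ≡ 1 (mod 9976). Apply the extended Euclidean algorithm:
9976 = 767·13 + 5
13 = 2·5 + 3
5 = 1·3 + 2
3 = 1·2 + 1
2 = 2·1 + 0
Back-substitute:
1 = 3 − 2
1 = −5 + 2·3
1 = 2·13 − 5·5
1 = −5·9976 + 3837·13
So 13·3837 ≡ 1 (mod 9976), hence d = 3837.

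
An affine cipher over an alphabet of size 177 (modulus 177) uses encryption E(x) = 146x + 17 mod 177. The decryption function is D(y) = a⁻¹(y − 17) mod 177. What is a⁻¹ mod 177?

gcd(177, 146) by repeated division:
177 = 1×146 + 31
146 = 4×31 + 22
31 = 1×22 + 9
22 = 2×9 + 4
9 = 2×4 + 1
4 = 4×1 + 0
The gcd is 1. Working backward:
1 = 9 − 2·4
1 = −2·22 + 5·9
1 = 5·31 − 7·22
1 = −7·146 + 33·31
1 = 33·177 − 40·146
Hence 146⁻¹ ≡ -40 ≡ 137 (mod 177).

137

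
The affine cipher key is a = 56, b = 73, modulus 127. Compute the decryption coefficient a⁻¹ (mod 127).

93

Extended Euclidean algorithm:
127 = 2×56 + 15
56 = 3×15 + 11
15 = 1×11 + 4
11 = 2×4 + 3
4 = 1×3 + 1
3 = 3×1 + 0
Since gcd(56, 127) = 1, back-substitute to write 1 as a combination:
1 = 4 − 3
1 = −11 + 3·4
1 = 3·15 − 4·11
1 = −4·56 + 15·15
1 = 15·127 − 34·56
Hence 56⁻¹ ≡ -34 ≡ 93 (mod 127).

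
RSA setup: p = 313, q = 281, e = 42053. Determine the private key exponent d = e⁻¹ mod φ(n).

15437

φ(n) = (p−1)(q−1) = 312·280 = 87360.
Need d with 42053·d ≡ 1 (mod 87360). Apply the extended Euclidean algorithm:
87360 = 2*42053 + 3254
42053 = 12*3254 + 3005
3254 = 1*3005 + 249
3005 = 12*249 + 17
249 = 14*17 + 11
17 = 1*11 + 6
11 = 1*6 + 5
6 = 1*5 + 1
5 = 5*1 + 0
Back-substitute:
1 = 6 − 5
1 = −11 + 2·6
1 = 2·17 − 3·11
1 = −3·249 + 44·17
1 = 44·3005 − 531·249
1 = −531·3254 + 575·3005
1 = 575·42053 − 7431·3254
1 = −7431·87360 + 15437·42053
So 42053·15437 ≡ 1 (mod 87360), hence d = 15437.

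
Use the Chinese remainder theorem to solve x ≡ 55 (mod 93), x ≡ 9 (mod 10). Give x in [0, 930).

Write x = 55 + 93·k. Then 93·k ≡ 9 − 55 ≡ 4 (mod 10).
Need 93⁻¹ mod 10. Extended Euclid on (10, 3):
10 = 3·3 + 1
3 = 3·1 + 0
Back-substitute:
1 = 10 − 3·3
93⁻¹ ≡ 7 (mod 10), so k ≡ 7·4 ≡ 8 (mod 10).
x = 55 + 93·8 = 799.

799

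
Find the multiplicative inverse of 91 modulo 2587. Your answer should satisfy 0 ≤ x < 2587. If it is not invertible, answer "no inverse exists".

no inverse exists

Compute gcd(91, 2587):
2587 = 28×91 + 39
91 = 2×39 + 13
39 = 3×13 + 0
The gcd is 13, not 1, hence no inverse exists.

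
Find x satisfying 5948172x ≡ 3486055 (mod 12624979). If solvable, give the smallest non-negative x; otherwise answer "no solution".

First find gcd(5948172, 12624979):
12624979 = 2·5948172 + 728635
5948172 = 8·728635 + 119092
728635 = 6·119092 + 14083
119092 = 8·14083 + 6428
14083 = 2·6428 + 1227
6428 = 5·1227 + 293
1227 = 4·293 + 55
293 = 5·55 + 18
55 = 3·18 + 1
18 = 18·1 + 0
gcd = 1, so a unique solution mod 12624979 exists.
Back-substitute for the Bézout coefficients:
1 = 55 − 3·18
1 = −3·293 + 16·55
1 = 16·1227 − 67·293
1 = −67·6428 + 351·1227
1 = 351·14083 − 769·6428
1 = −769·119092 + 6503·14083
1 = 6503·728635 − 39787·119092
1 = −39787·5948172 + 324799·728635
1 = 324799·12624979 − 689385·5948172
So 5948172·(-689385) ≡ 1 (mod 12624979), giving 5948172⁻¹ ≡ 11935594.
x ≡ 5948172⁻¹·3486055 ≡ 11935594·3486055 ≡ 6476349 (mod 12624979).

6476349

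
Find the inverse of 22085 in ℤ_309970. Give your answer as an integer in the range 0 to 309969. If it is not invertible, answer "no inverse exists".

Euclidean algorithm on 309970, 22085:
309970 = 14×22085 + 780
22085 = 28×780 + 245
780 = 3×245 + 45
245 = 5×45 + 20
45 = 2×20 + 5
20 = 4×5 + 0
Since gcd = 5 > 1, 22085 is not a unit mod 309970.

no inverse exists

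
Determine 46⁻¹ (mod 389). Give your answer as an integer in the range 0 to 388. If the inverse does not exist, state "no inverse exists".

296

Apply the Euclidean algorithm to 389 and 46:
389 = 8*46 + 21
46 = 2*21 + 4
21 = 5*4 + 1
4 = 4*1 + 0
Since gcd(46, 389) = 1, back-substitute to write 1 as a combination:
1 = 21 − 5·4
1 = −5·46 + 11·21
1 = 11·389 − 93·46
So 46·(-93) ≡ 1 (mod 389), and -93 ≡ 296 (mod 389).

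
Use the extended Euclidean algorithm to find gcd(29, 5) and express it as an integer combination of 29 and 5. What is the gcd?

Euclidean algorithm:
29 = 5*5 + 4
5 = 1*4 + 1
4 = 4*1 + 0
gcd(29, 5) = 1.
Express as a combination:
1 = 5 − 4
1 = −29 + 6·5
So 1 = (-1)·29 + (6)·5.

1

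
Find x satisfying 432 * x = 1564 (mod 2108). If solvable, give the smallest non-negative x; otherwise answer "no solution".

272

First find gcd(432, 2108):
2108 = 4*432 + 380
432 = 1*380 + 52
380 = 7*52 + 16
52 = 3*16 + 4
16 = 4*4 + 0
gcd = 4 and 4 | 1564, so solutions exist. Divide through by 4: 108x ≡ 391 (mod 527).
Now find 108⁻¹ mod 527:
527 = 4·108 + 95
108 = 1·95 + 13
95 = 7·13 + 4
13 = 3·4 + 1
4 = 4·1 + 0
Back-substitute:
1 = 13 − 3·4
1 = −3·95 + 22·13
1 = 22·108 − 25·95
1 = −25·527 + 122·108
So 108⁻¹ ≡ 122 (mod 527).
Then x ≡ 122·391 ≡ 272 (mod 527); the smallest non-negative solution is x = 272.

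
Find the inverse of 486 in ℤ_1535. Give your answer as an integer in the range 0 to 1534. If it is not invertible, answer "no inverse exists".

1216

Apply the Euclidean algorithm to 1535 and 486:
1535 = 3×486 + 77
486 = 6×77 + 24
77 = 3×24 + 5
24 = 4×5 + 4
5 = 1×4 + 1
4 = 4×1 + 0
gcd = 1, so the inverse exists. Back-substitute:
1 = 5 − 4
1 = −24 + 5·5
1 = 5·77 − 16·24
1 = −16·486 + 101·77
1 = 101·1535 − 319·486
Hence 486⁻¹ ≡ -319 ≡ 1216 (mod 1535).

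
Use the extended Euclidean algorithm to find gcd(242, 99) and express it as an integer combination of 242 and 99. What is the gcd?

11

Repeated division:
242 = 2*99 + 44
99 = 2*44 + 11
44 = 4*11 + 0
gcd(242, 99) = 11.
Express as a combination:
11 = 99 − 2·44
11 = −2·242 + 5·99
So 11 = (-2)·242 + (5)·99.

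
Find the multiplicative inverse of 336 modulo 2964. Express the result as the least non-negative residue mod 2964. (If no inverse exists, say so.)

Compute gcd(336, 2964):
2964 = 8*336 + 276
336 = 1*276 + 60
276 = 4*60 + 36
60 = 1*36 + 24
36 = 1*24 + 12
24 = 2*12 + 0
The gcd is 12, not 1, hence no inverse exists.

no inverse exists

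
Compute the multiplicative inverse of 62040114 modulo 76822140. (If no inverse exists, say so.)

no inverse exists

Euclidean algorithm on 76822140, 62040114:
76822140 = 1×62040114 + 14782026
62040114 = 4×14782026 + 2912010
14782026 = 5×2912010 + 221976
2912010 = 13×221976 + 26322
221976 = 8×26322 + 11400
26322 = 2×11400 + 3522
11400 = 3×3522 + 834
3522 = 4×834 + 186
834 = 4×186 + 90
186 = 2×90 + 6
90 = 15×6 + 0
gcd(62040114, 76822140) = 6 ≠ 1, so 62040114 has no multiplicative inverse modulo 76822140.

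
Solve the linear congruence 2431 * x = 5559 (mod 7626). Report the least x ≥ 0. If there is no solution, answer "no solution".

7095

First find gcd(2431, 7626):
7626 = 3×2431 + 333
2431 = 7×333 + 100
333 = 3×100 + 33
100 = 3×33 + 1
33 = 33×1 + 0
gcd = 1, so a unique solution mod 7626 exists.
Back-substitute for the Bézout coefficients:
1 = 100 − 3·33
1 = −3·333 + 10·100
1 = 10·2431 − 73·333
1 = −73·7626 + 229·2431
So 2431·(229) ≡ 1 (mod 7626), giving 2431⁻¹ ≡ 229.
x ≡ 2431⁻¹·5559 ≡ 229·5559 ≡ 7095 (mod 7626).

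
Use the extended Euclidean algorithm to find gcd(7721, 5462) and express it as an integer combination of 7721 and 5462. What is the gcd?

Repeated division:
7721 = 1×5462 + 2259
5462 = 2×2259 + 944
2259 = 2×944 + 371
944 = 2×371 + 202
371 = 1×202 + 169
202 = 1×169 + 33
169 = 5×33 + 4
33 = 8×4 + 1
4 = 4×1 + 0
gcd(7721, 5462) = 1.
Back-substituting:
1 = 33 − 8·4
1 = −8·169 + 41·33
1 = 41·202 − 49·169
1 = −49·371 + 90·202
1 = 90·944 − 229·371
1 = −229·2259 + 548·944
1 = 548·5462 − 1325·2259
1 = −1325·7721 + 1873·5462
So 1 = (-1325)·7721 + (1873)·5462.

1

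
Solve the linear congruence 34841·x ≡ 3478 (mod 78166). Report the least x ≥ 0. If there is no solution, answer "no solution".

First find gcd(34841, 78166):
78166 = 2*34841 + 8484
34841 = 4*8484 + 905
8484 = 9*905 + 339
905 = 2*339 + 227
339 = 1*227 + 112
227 = 2*112 + 3
112 = 37*3 + 1
3 = 3*1 + 0
gcd = 1, so a unique solution mod 78166 exists.
Back-substitute for the Bézout coefficients:
1 = 112 − 37·3
1 = −37·227 + 75·112
1 = 75·339 − 112·227
1 = −112·905 + 299·339
1 = 299·8484 − 2803·905
1 = −2803·34841 + 11511·8484
1 = 11511·78166 − 25825·34841
So 34841·(-25825) ≡ 1 (mod 78166), giving 34841⁻¹ ≡ 52341.
x ≡ 34841⁻¹·3478 ≡ 52341·3478 ≡ 71550 (mod 78166).

71550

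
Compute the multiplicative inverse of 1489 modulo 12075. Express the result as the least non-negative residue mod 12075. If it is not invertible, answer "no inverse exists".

9334

Apply the Euclidean algorithm to 12075 and 1489:
12075 = 8×1489 + 163
1489 = 9×163 + 22
163 = 7×22 + 9
22 = 2×9 + 4
9 = 2×4 + 1
4 = 4×1 + 0
The gcd is 1. Working backward:
1 = 9 − 2·4
1 = −2·22 + 5·9
1 = 5·163 − 37·22
1 = −37·1489 + 338·163
1 = 338·12075 − 2741·1489
So 1489·(-2741) ≡ 1 (mod 12075), and -2741 ≡ 9334 (mod 12075).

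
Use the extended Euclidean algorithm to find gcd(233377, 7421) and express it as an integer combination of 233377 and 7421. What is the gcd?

1

Euclidean algorithm:
233377 = 31×7421 + 3326
7421 = 2×3326 + 769
3326 = 4×769 + 250
769 = 3×250 + 19
250 = 13×19 + 3
19 = 6×3 + 1
3 = 3×1 + 0
gcd(233377, 7421) = 1.
Back-substituting:
1 = 19 − 6·3
1 = −6·250 + 79·19
1 = 79·769 − 243·250
1 = −243·3326 + 1051·769
1 = 1051·7421 − 2345·3326
1 = −2345·233377 + 73746·7421
So 1 = (-2345)·233377 + (73746)·7421.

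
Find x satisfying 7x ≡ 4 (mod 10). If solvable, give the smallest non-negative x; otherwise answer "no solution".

First find gcd(7, 10):
10 = 1×7 + 3
7 = 2×3 + 1
3 = 3×1 + 0
gcd = 1, so a unique solution mod 10 exists.
Back-substitute for the Bézout coefficients:
1 = 7 − 2·3
1 = −2·10 + 3·7
So 7·(3) ≡ 1 (mod 10), giving 7⁻¹ ≡ 3.
x ≡ 7⁻¹·4 ≡ 3·4 ≡ 2 (mod 10).

2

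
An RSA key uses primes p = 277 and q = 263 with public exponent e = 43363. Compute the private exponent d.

φ(n) = (p−1)(q−1) = 276·262 = 72312.
Need d with 43363·d ≡ 1 (mod 72312). Apply the extended Euclidean algorithm:
72312 = 1*43363 + 28949
43363 = 1*28949 + 14414
28949 = 2*14414 + 121
14414 = 119*121 + 15
121 = 8*15 + 1
15 = 15*1 + 0
Back-substitute:
1 = 121 − 8·15
1 = −8·14414 + 953·121
1 = 953·28949 − 1914·14414
1 = −1914·43363 + 2867·28949
1 = 2867·72312 − 4781·43363
So 43363·(-4781) ≡ 1 (mod 72312), hence d ≡ -4781 ≡ 67531 (mod 72312).

67531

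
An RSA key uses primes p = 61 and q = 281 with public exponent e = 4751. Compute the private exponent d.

φ(n) = (p−1)(q−1) = 60·280 = 16800.
Need d with 4751·d ≡ 1 (mod 16800). Apply the extended Euclidean algorithm:
16800 = 3*4751 + 2547
4751 = 1*2547 + 2204
2547 = 1*2204 + 343
2204 = 6*343 + 146
343 = 2*146 + 51
146 = 2*51 + 44
51 = 1*44 + 7
44 = 6*7 + 2
7 = 3*2 + 1
2 = 2*1 + 0
Back-substitute:
1 = 7 − 3·2
1 = −3·44 + 19·7
1 = 19·51 − 22·44
1 = −22·146 + 63·51
1 = 63·343 − 148·146
1 = −148·2204 + 951·343
1 = 951·2547 − 1099·2204
1 = −1099·4751 + 2050·2547
1 = 2050·16800 − 7249·4751
So 4751·(-7249) ≡ 1 (mod 16800), hence d ≡ -7249 ≡ 9551 (mod 16800).

9551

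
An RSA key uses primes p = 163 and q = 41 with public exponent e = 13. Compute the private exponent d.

φ(n) = (p−1)(q−1) = 162·40 = 6480.
Need d with 13·d ≡ 1 (mod 6480). Apply the extended Euclidean algorithm:
6480 = 498·13 + 6
13 = 2·6 + 1
6 = 6·1 + 0
Back-substitute:
1 = 13 − 2·6
1 = −2·6480 + 997·13
So 13·997 ≡ 1 (mod 6480), hence d = 997.

997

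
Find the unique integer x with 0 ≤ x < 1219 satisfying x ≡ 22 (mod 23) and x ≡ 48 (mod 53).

Write x = 22 + 23·k. Then 23·k ≡ 48 − 22 ≡ 26 (mod 53).
Need 23⁻¹ mod 53. Extended Euclid on (53, 23):
53 = 2*23 + 7
23 = 3*7 + 2
7 = 3*2 + 1
2 = 2*1 + 0
Back-substitute:
1 = 7 − 3·2
1 = −3·23 + 10·7
1 = 10·53 − 23·23
23⁻¹ ≡ 30 (mod 53), so k ≡ 30·26 ≡ 38 (mod 53).
x = 22 + 23·38 = 896.

896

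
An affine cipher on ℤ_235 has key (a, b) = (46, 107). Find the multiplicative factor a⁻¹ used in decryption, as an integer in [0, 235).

46

gcd(235, 46) by repeated division:
235 = 5*46 + 5
46 = 9*5 + 1
5 = 5*1 + 0
The gcd is 1. Working backward:
1 = 46 − 9·5
1 = −9·235 + 46·46
So 46·46 ≡ 1 (mod 235).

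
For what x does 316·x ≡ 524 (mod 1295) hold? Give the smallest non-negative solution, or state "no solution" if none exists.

559

First find gcd(316, 1295):
1295 = 4*316 + 31
316 = 10*31 + 6
31 = 5*6 + 1
6 = 6*1 + 0
gcd = 1, so a unique solution mod 1295 exists.
Back-substitute for the Bézout coefficients:
1 = 31 − 5·6
1 = −5·316 + 51·31
1 = 51·1295 − 209·316
So 316·(-209) ≡ 1 (mod 1295), giving 316⁻¹ ≡ 1086.
x ≡ 316⁻¹·524 ≡ 1086·524 ≡ 559 (mod 1295).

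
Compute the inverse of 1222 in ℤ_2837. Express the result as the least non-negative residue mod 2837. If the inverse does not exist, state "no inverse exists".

462

Apply the Euclidean algorithm to 2837 and 1222:
2837 = 2×1222 + 393
1222 = 3×393 + 43
393 = 9×43 + 6
43 = 7×6 + 1
6 = 6×1 + 0
gcd = 1, so the inverse exists. Back-substitute:
1 = 43 − 7·6
1 = −7·393 + 64·43
1 = 64·1222 − 199·393
1 = −199·2837 + 462·1222
So 1222·462 ≡ 1 (mod 2837).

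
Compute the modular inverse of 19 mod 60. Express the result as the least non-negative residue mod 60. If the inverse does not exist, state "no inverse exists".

19

Apply the Euclidean algorithm to 60 and 19:
60 = 3*19 + 3
19 = 6*3 + 1
3 = 3*1 + 0
Since gcd(19, 60) = 1, back-substitute to write 1 as a combination:
1 = 19 − 6·3
1 = −6·60 + 19·19
So 19·19 ≡ 1 (mod 60).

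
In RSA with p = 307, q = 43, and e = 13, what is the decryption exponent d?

7909

φ(n) = (p−1)(q−1) = 306·42 = 12852.
Need d with 13·d ≡ 1 (mod 12852). Apply the extended Euclidean algorithm:
12852 = 988*13 + 8
13 = 1*8 + 5
8 = 1*5 + 3
5 = 1*3 + 2
3 = 1*2 + 1
2 = 2*1 + 0
Back-substitute:
1 = 3 − 2
1 = −5 + 2·3
1 = 2·8 − 3·5
1 = −3·13 + 5·8
1 = 5·12852 − 4943·13
So 13·(-4943) ≡ 1 (mod 12852), hence d ≡ -4943 ≡ 7909 (mod 12852).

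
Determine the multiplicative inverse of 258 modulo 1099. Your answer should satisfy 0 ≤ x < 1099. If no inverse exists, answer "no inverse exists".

328

Extended Euclidean algorithm:
1099 = 4·258 + 67
258 = 3·67 + 57
67 = 1·57 + 10
57 = 5·10 + 7
10 = 1·7 + 3
7 = 2·3 + 1
3 = 3·1 + 0
The gcd is 1. Working backward:
1 = 7 − 2·3
1 = −2·10 + 3·7
1 = 3·57 − 17·10
1 = −17·67 + 20·57
1 = 20·258 − 77·67
1 = −77·1099 + 328·258
So 258·328 ≡ 1 (mod 1099).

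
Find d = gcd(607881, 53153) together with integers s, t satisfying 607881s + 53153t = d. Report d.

1

Euclidean algorithm:
607881 = 11×53153 + 23198
53153 = 2×23198 + 6757
23198 = 3×6757 + 2927
6757 = 2×2927 + 903
2927 = 3×903 + 218
903 = 4×218 + 31
218 = 7×31 + 1
31 = 31×1 + 0
gcd(607881, 53153) = 1.
Express as a combination:
1 = 218 − 7·31
1 = −7·903 + 29·218
1 = 29·2927 − 94·903
1 = −94·6757 + 217·2927
1 = 217·23198 − 745·6757
1 = −745·53153 + 1707·23198
1 = 1707·607881 − 19522·53153
So 1 = (1707)·607881 + (-19522)·53153.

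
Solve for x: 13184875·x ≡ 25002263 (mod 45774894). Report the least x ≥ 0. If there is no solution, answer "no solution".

690791

First find gcd(13184875, 45774894):
45774894 = 3*13184875 + 6220269
13184875 = 2*6220269 + 744337
6220269 = 8*744337 + 265573
744337 = 2*265573 + 213191
265573 = 1*213191 + 52382
213191 = 4*52382 + 3663
52382 = 14*3663 + 1100
3663 = 3*1100 + 363
1100 = 3*363 + 11
363 = 33*11 + 0
gcd = 11 and 11 | 25002263, so solutions exist. Divide through by 11: 1198625x ≡ 2272933 (mod 4161354).
Now find 1198625⁻¹ mod 4161354:
4161354 = 3*1198625 + 565479
1198625 = 2*565479 + 67667
565479 = 8*67667 + 24143
67667 = 2*24143 + 19381
24143 = 1*19381 + 4762
19381 = 4*4762 + 333
4762 = 14*333 + 100
333 = 3*100 + 33
100 = 3*33 + 1
33 = 33*1 + 0
Back-substitute:
1 = 100 − 3·33
1 = −3·333 + 10·100
1 = 10·4762 − 143·333
1 = −143·19381 + 582·4762
1 = 582·24143 − 725·19381
1 = −725·67667 + 2032·24143
1 = 2032·565479 − 16981·67667
1 = −16981·1198625 + 35994·565479
1 = 35994·4161354 − 124963·1198625
So 1198625·(-124963) ≡ 1 (mod 4161354), i.e. 1198625⁻¹ ≡ 4036391.
Then x ≡ 4036391·2272933 ≡ 690791 (mod 4161354); the smallest non-negative solution is x = 690791.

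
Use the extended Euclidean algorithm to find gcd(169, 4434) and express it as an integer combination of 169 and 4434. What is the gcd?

1

Euclidean algorithm:
4434 = 26·169 + 40
169 = 4·40 + 9
40 = 4·9 + 4
9 = 2·4 + 1
4 = 4·1 + 0
gcd(169, 4434) = 1.
Express as a combination:
1 = 9 − 2·4
1 = −2·40 + 9·9
1 = 9·169 − 38·40
1 = −38·4434 + 997·169
So 1 = (-38)·4434 + (997)·169.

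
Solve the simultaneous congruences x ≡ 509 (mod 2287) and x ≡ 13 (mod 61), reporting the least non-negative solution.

37101

Write x = 509 + 2287·k. Then 2287·k ≡ 13 − 509 ≡ 53 (mod 61).
Need 2287⁻¹ mod 61. Extended Euclid on (61, 30):
61 = 2×30 + 1
30 = 30×1 + 0
Back-substitute:
1 = 61 − 2·30
2287⁻¹ ≡ 59 (mod 61), so k ≡ 59·53 ≡ 16 (mod 61).
x = 509 + 2287·16 = 37101.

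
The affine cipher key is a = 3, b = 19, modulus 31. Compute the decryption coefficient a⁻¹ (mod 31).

gcd(31, 3) by repeated division:
31 = 10×3 + 1
3 = 3×1 + 0
gcd = 1, so the inverse exists. Back-substitute:
1 = 31 − 10·3
Hence 3⁻¹ ≡ -10 ≡ 21 (mod 31).

21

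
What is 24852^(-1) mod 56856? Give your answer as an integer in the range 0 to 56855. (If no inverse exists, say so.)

no inverse exists

Compute gcd(24852, 56856):
56856 = 2·24852 + 7152
24852 = 3·7152 + 3396
7152 = 2·3396 + 360
3396 = 9·360 + 156
360 = 2·156 + 48
156 = 3·48 + 12
48 = 4·12 + 0
gcd(24852, 56856) = 12 ≠ 1, so 24852 has no multiplicative inverse modulo 56856.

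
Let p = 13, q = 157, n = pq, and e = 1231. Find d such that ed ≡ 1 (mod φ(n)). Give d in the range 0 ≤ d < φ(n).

1615

φ(n) = (p−1)(q−1) = 12·156 = 1872.
Need d with 1231·d ≡ 1 (mod 1872). Apply the extended Euclidean algorithm:
1872 = 1*1231 + 641
1231 = 1*641 + 590
641 = 1*590 + 51
590 = 11*51 + 29
51 = 1*29 + 22
29 = 1*22 + 7
22 = 3*7 + 1
7 = 7*1 + 0
Back-substitute:
1 = 22 − 3·7
1 = −3·29 + 4·22
1 = 4·51 − 7·29
1 = −7·590 + 81·51
1 = 81·641 − 88·590
1 = −88·1231 + 169·641
1 = 169·1872 − 257·1231
So 1231·(-257) ≡ 1 (mod 1872), hence d ≡ -257 ≡ 1615 (mod 1872).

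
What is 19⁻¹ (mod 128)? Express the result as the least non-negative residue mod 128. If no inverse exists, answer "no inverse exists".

Extended Euclidean algorithm:
128 = 6·19 + 14
19 = 1·14 + 5
14 = 2·5 + 4
5 = 1·4 + 1
4 = 4·1 + 0
The gcd is 1. Working backward:
1 = 5 − 4
1 = −14 + 3·5
1 = 3·19 − 4·14
1 = −4·128 + 27·19
So 19·27 ≡ 1 (mod 128).

27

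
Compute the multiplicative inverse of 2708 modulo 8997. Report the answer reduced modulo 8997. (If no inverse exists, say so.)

2123

Run Euclid on (8997, 2708):
8997 = 3·2708 + 873
2708 = 3·873 + 89
873 = 9·89 + 72
89 = 1·72 + 17
72 = 4·17 + 4
17 = 4·4 + 1
4 = 4·1 + 0
Since gcd(2708, 8997) = 1, back-substitute to write 1 as a combination:
1 = 17 − 4·4
1 = −4·72 + 17·17
1 = 17·89 − 21·72
1 = −21·873 + 206·89
1 = 206·2708 − 639·873
1 = −639·8997 + 2123·2708
So 2708·2123 ≡ 1 (mod 8997).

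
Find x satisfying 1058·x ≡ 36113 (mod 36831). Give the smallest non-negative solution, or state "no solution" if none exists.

First find gcd(1058, 36831):
36831 = 34·1058 + 859
1058 = 1·859 + 199
859 = 4·199 + 63
199 = 3·63 + 10
63 = 6·10 + 3
10 = 3·3 + 1
3 = 3·1 + 0
gcd = 1, so a unique solution mod 36831 exists.
Back-substitute for the Bézout coefficients:
1 = 10 − 3·3
1 = −3·63 + 19·10
1 = 19·199 − 60·63
1 = −60·859 + 259·199
1 = 259·1058 − 319·859
1 = −319·36831 + 11105·1058
So 1058·(11105) ≡ 1 (mod 36831), giving 1058⁻¹ ≡ 11105.
x ≡ 1058⁻¹·36113 ≡ 11105·36113 ≡ 18937 (mod 36831).

18937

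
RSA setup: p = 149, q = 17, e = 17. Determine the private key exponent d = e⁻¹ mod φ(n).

1393

φ(n) = (p−1)(q−1) = 148·16 = 2368.
Need d with 17·d ≡ 1 (mod 2368). Apply the extended Euclidean algorithm:
2368 = 139×17 + 5
17 = 3×5 + 2
5 = 2×2 + 1
2 = 2×1 + 0
Back-substitute:
1 = 5 − 2·2
1 = −2·17 + 7·5
1 = 7·2368 − 975·17
So 17·(-975) ≡ 1 (mod 2368), hence d ≡ -975 ≡ 1393 (mod 2368).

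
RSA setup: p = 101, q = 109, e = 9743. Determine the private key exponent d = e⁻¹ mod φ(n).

φ(n) = (p−1)(q−1) = 100·108 = 10800.
Need d with 9743·d ≡ 1 (mod 10800). Apply the extended Euclidean algorithm:
10800 = 1·9743 + 1057
9743 = 9·1057 + 230
1057 = 4·230 + 137
230 = 1·137 + 93
137 = 1·93 + 44
93 = 2·44 + 5
44 = 8·5 + 4
5 = 1·4 + 1
4 = 4·1 + 0
Back-substitute:
1 = 5 − 4
1 = −44 + 9·5
1 = 9·93 − 19·44
1 = −19·137 + 28·93
1 = 28·230 − 47·137
1 = −47·1057 + 216·230
1 = 216·9743 − 1991·1057
1 = −1991·10800 + 2207·9743
So 9743·2207 ≡ 1 (mod 10800), hence d = 2207.

2207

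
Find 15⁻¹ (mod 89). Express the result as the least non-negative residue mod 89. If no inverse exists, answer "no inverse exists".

Extended Euclidean algorithm:
89 = 5·15 + 14
15 = 1·14 + 1
14 = 14·1 + 0
Since gcd(15, 89) = 1, back-substitute to write 1 as a combination:
1 = 15 − 14
1 = −89 + 6·15
So 15·6 ≡ 1 (mod 89).

6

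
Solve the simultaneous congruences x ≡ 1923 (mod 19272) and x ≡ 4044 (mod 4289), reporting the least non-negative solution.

Write x = 1923 + 19272·k. Then 19272·k ≡ 4044 − 1923 ≡ 2121 (mod 4289).
Need 19272⁻¹ mod 4289. Extended Euclid on (4289, 2116):
4289 = 2×2116 + 57
2116 = 37×57 + 7
57 = 8×7 + 1
7 = 7×1 + 0
Back-substitute:
1 = 57 − 8·7
1 = −8·2116 + 297·57
1 = 297·4289 − 602·2116
19272⁻¹ ≡ 3687 (mod 4289), so k ≡ 3687·2121 ≡ 1280 (mod 4289).
x = 1923 + 19272·1280 = 24670083.

24670083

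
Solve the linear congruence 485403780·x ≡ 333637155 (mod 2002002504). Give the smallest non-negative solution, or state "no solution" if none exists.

no solution

gcd(485403780, 2002002504):
2002002504 = 4*485403780 + 60387384
485403780 = 8*60387384 + 2304708
60387384 = 26*2304708 + 464976
2304708 = 4*464976 + 444804
464976 = 1*444804 + 20172
444804 = 22*20172 + 1020
20172 = 19*1020 + 792
1020 = 1*792 + 228
792 = 3*228 + 108
228 = 2*108 + 12
108 = 9*12 + 0
gcd = 12, but 12 ∤ 333637155, so the congruence has no solution.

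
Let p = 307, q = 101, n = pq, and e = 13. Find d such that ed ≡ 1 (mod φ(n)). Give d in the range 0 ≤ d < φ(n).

16477

φ(n) = (p−1)(q−1) = 306·100 = 30600.
Need d with 13·d ≡ 1 (mod 30600). Apply the extended Euclidean algorithm:
30600 = 2353·13 + 11
13 = 1·11 + 2
11 = 5·2 + 1
2 = 2·1 + 0
Back-substitute:
1 = 11 − 5·2
1 = −5·13 + 6·11
1 = 6·30600 − 14123·13
So 13·(-14123) ≡ 1 (mod 30600), hence d ≡ -14123 ≡ 16477 (mod 30600).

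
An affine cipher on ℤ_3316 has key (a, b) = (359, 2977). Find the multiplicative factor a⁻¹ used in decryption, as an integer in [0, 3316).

Apply the Euclidean algorithm to 3316 and 359:
3316 = 9·359 + 85
359 = 4·85 + 19
85 = 4·19 + 9
19 = 2·9 + 1
9 = 9·1 + 0
Since gcd(359, 3316) = 1, back-substitute to write 1 as a combination:
1 = 19 − 2·9
1 = −2·85 + 9·19
1 = 9·359 − 38·85
1 = −38·3316 + 351·359
So 359·351 ≡ 1 (mod 3316).

351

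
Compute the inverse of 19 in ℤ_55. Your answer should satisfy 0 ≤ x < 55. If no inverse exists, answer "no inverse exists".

Apply the Euclidean algorithm to 55 and 19:
55 = 2*19 + 17
19 = 1*17 + 2
17 = 8*2 + 1
2 = 2*1 + 0
gcd = 1, so the inverse exists. Back-substitute:
1 = 17 − 8·2
1 = −8·19 + 9·17
1 = 9·55 − 26·19
Hence 19⁻¹ ≡ -26 ≡ 29 (mod 55).

29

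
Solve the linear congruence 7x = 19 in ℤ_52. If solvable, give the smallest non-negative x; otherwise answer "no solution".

First find gcd(7, 52):
52 = 7*7 + 3
7 = 2*3 + 1
3 = 3*1 + 0
gcd = 1, so a unique solution mod 52 exists.
Back-substitute for the Bézout coefficients:
1 = 7 − 2·3
1 = −2·52 + 15·7
So 7·(15) ≡ 1 (mod 52), giving 7⁻¹ ≡ 15.
x ≡ 7⁻¹·19 ≡ 15·19 ≡ 25 (mod 52).

25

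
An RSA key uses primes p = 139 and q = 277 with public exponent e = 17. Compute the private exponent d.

4481

φ(n) = (p−1)(q−1) = 138·276 = 38088.
Need d with 17·d ≡ 1 (mod 38088). Apply the extended Euclidean algorithm:
38088 = 2240*17 + 8
17 = 2*8 + 1
8 = 8*1 + 0
Back-substitute:
1 = 17 − 2·8
1 = −2·38088 + 4481·17
So 17·4481 ≡ 1 (mod 38088), hence d = 4481.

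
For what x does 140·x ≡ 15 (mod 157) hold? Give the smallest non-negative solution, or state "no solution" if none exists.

First find gcd(140, 157):
157 = 1·140 + 17
140 = 8·17 + 4
17 = 4·4 + 1
4 = 4·1 + 0
gcd = 1, so a unique solution mod 157 exists.
Back-substitute for the Bézout coefficients:
1 = 17 − 4·4
1 = −4·140 + 33·17
1 = 33·157 − 37·140
So 140·(-37) ≡ 1 (mod 157), giving 140⁻¹ ≡ 120.
x ≡ 140⁻¹·15 ≡ 120·15 ≡ 73 (mod 157).

73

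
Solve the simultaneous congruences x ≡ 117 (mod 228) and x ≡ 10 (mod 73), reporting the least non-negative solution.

Write x = 117 + 228·k. Then 228·k ≡ 10 − 117 ≡ 39 (mod 73).
Need 228⁻¹ mod 73. Extended Euclid on (73, 9):
73 = 8×9 + 1
9 = 9×1 + 0
Back-substitute:
1 = 73 − 8·9
228⁻¹ ≡ 65 (mod 73), so k ≡ 65·39 ≡ 53 (mod 73).
x = 117 + 228·53 = 12201.

12201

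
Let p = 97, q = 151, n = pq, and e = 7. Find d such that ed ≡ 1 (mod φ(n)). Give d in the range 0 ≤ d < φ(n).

φ(n) = (p−1)(q−1) = 96·150 = 14400.
Need d with 7·d ≡ 1 (mod 14400). Apply the extended Euclidean algorithm:
14400 = 2057·7 + 1
7 = 7·1 + 0
Back-substitute:
1 = 14400 − 2057·7
So 7·(-2057) ≡ 1 (mod 14400), hence d ≡ -2057 ≡ 12343 (mod 14400).

12343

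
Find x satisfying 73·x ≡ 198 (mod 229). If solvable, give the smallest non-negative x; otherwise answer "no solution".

78

First find gcd(73, 229):
229 = 3×73 + 10
73 = 7×10 + 3
10 = 3×3 + 1
3 = 3×1 + 0
gcd = 1, so a unique solution mod 229 exists.
Back-substitute for the Bézout coefficients:
1 = 10 − 3·3
1 = −3·73 + 22·10
1 = 22·229 − 69·73
So 73·(-69) ≡ 1 (mod 229), giving 73⁻¹ ≡ 160.
x ≡ 73⁻¹·198 ≡ 160·198 ≡ 78 (mod 229).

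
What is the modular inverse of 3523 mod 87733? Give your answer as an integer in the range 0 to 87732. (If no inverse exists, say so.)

Extended Euclidean algorithm:
87733 = 24·3523 + 3181
3523 = 1·3181 + 342
3181 = 9·342 + 103
342 = 3·103 + 33
103 = 3·33 + 4
33 = 8·4 + 1
4 = 4·1 + 0
The gcd is 1. Working backward:
1 = 33 − 8·4
1 = −8·103 + 25·33
1 = 25·342 − 83·103
1 = −83·3181 + 772·342
1 = 772·3523 − 855·3181
1 = −855·87733 + 21292·3523
So 3523·21292 ≡ 1 (mod 87733).

21292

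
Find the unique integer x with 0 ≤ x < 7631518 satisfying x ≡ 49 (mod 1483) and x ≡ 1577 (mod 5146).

264023

Write x = 49 + 1483·k. Then 1483·k ≡ 1577 − 49 ≡ 1528 (mod 5146).
Need 1483⁻¹ mod 5146. Extended Euclid on (5146, 1483):
5146 = 3*1483 + 697
1483 = 2*697 + 89
697 = 7*89 + 74
89 = 1*74 + 15
74 = 4*15 + 14
15 = 1*14 + 1
14 = 14*1 + 0
Back-substitute:
1 = 15 − 14
1 = −74 + 5·15
1 = 5·89 − 6·74
1 = −6·697 + 47·89
1 = 47·1483 − 100·697
1 = −100·5146 + 347·1483
1483⁻¹ ≡ 347 (mod 5146), so k ≡ 347·1528 ≡ 178 (mod 5146).
x = 49 + 1483·178 = 264023.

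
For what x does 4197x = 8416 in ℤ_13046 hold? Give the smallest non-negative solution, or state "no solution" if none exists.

10496

First find gcd(4197, 13046):
13046 = 3·4197 + 455
4197 = 9·455 + 102
455 = 4·102 + 47
102 = 2·47 + 8
47 = 5·8 + 7
8 = 1·7 + 1
7 = 7·1 + 0
gcd = 1, so a unique solution mod 13046 exists.
Back-substitute for the Bézout coefficients:
1 = 8 − 7
1 = −47 + 6·8
1 = 6·102 − 13·47
1 = −13·455 + 58·102
1 = 58·4197 − 535·455
1 = −535·13046 + 1663·4197
So 4197·(1663) ≡ 1 (mod 13046), giving 4197⁻¹ ≡ 1663.
x ≡ 4197⁻¹·8416 ≡ 1663·8416 ≡ 10496 (mod 13046).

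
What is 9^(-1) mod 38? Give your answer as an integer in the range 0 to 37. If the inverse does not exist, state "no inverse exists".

17

Run Euclid on (38, 9):
38 = 4*9 + 2
9 = 4*2 + 1
2 = 2*1 + 0
The gcd is 1. Working backward:
1 = 9 − 4·2
1 = −4·38 + 17·9
So 9·17 ≡ 1 (mod 38).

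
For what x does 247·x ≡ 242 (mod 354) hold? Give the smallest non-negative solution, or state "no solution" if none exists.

140

First find gcd(247, 354):
354 = 1×247 + 107
247 = 2×107 + 33
107 = 3×33 + 8
33 = 4×8 + 1
8 = 8×1 + 0
gcd = 1, so a unique solution mod 354 exists.
Back-substitute for the Bézout coefficients:
1 = 33 − 4·8
1 = −4·107 + 13·33
1 = 13·247 − 30·107
1 = −30·354 + 43·247
So 247·(43) ≡ 1 (mod 354), giving 247⁻¹ ≡ 43.
x ≡ 247⁻¹·242 ≡ 43·242 ≡ 140 (mod 354).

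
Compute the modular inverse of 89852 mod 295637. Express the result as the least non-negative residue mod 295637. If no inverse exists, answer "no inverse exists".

Run Euclid on (295637, 89852):
295637 = 3*89852 + 26081
89852 = 3*26081 + 11609
26081 = 2*11609 + 2863
11609 = 4*2863 + 157
2863 = 18*157 + 37
157 = 4*37 + 9
37 = 4*9 + 1
9 = 9*1 + 0
The gcd is 1. Working backward:
1 = 37 − 4·9
1 = −4·157 + 17·37
1 = 17·2863 − 310·157
1 = −310·11609 + 1257·2863
1 = 1257·26081 − 2824·11609
1 = −2824·89852 + 9729·26081
1 = 9729·295637 − 32011·89852
Hence 89852⁻¹ ≡ -32011 ≡ 263626 (mod 295637).

263626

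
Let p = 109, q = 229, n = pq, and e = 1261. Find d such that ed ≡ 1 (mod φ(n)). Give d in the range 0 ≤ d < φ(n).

3925

φ(n) = (p−1)(q−1) = 108·228 = 24624.
Need d with 1261·d ≡ 1 (mod 24624). Apply the extended Euclidean algorithm:
24624 = 19×1261 + 665
1261 = 1×665 + 596
665 = 1×596 + 69
596 = 8×69 + 44
69 = 1×44 + 25
44 = 1×25 + 19
25 = 1×19 + 6
19 = 3×6 + 1
6 = 6×1 + 0
Back-substitute:
1 = 19 − 3·6
1 = −3·25 + 4·19
1 = 4·44 − 7·25
1 = −7·69 + 11·44
1 = 11·596 − 95·69
1 = −95·665 + 106·596
1 = 106·1261 − 201·665
1 = −201·24624 + 3925·1261
So 1261·3925 ≡ 1 (mod 24624), hence d = 3925.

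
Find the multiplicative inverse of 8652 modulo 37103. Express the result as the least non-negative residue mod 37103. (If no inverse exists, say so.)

Extended Euclidean algorithm:
37103 = 4*8652 + 2495
8652 = 3*2495 + 1167
2495 = 2*1167 + 161
1167 = 7*161 + 40
161 = 4*40 + 1
40 = 40*1 + 0
gcd = 1, so the inverse exists. Back-substitute:
1 = 161 − 4·40
1 = −4·1167 + 29·161
1 = 29·2495 − 62·1167
1 = −62·8652 + 215·2495
1 = 215·37103 − 922·8652
So 8652·(-922) ≡ 1 (mod 37103), and -922 ≡ 36181 (mod 37103).

36181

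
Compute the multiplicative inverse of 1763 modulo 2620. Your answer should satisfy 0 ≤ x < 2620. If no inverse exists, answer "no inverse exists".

107

Extended Euclidean algorithm:
2620 = 1·1763 + 857
1763 = 2·857 + 49
857 = 17·49 + 24
49 = 2·24 + 1
24 = 24·1 + 0
gcd = 1, so the inverse exists. Back-substitute:
1 = 49 − 2·24
1 = −2·857 + 35·49
1 = 35·1763 − 72·857
1 = −72·2620 + 107·1763
So 1763·107 ≡ 1 (mod 2620).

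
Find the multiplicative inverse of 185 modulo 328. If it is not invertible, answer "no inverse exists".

289

Apply the Euclidean algorithm to 328 and 185:
328 = 1×185 + 143
185 = 1×143 + 42
143 = 3×42 + 17
42 = 2×17 + 8
17 = 2×8 + 1
8 = 8×1 + 0
The gcd is 1. Working backward:
1 = 17 − 2·8
1 = −2·42 + 5·17
1 = 5·143 − 17·42
1 = −17·185 + 22·143
1 = 22·328 − 39·185
Hence 185⁻¹ ≡ -39 ≡ 289 (mod 328).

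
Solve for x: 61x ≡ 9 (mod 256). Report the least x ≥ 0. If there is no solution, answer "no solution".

189

First find gcd(61, 256):
256 = 4·61 + 12
61 = 5·12 + 1
12 = 12·1 + 0
gcd = 1, so a unique solution mod 256 exists.
Back-substitute for the Bézout coefficients:
1 = 61 − 5·12
1 = −5·256 + 21·61
So 61·(21) ≡ 1 (mod 256), giving 61⁻¹ ≡ 21.
x ≡ 61⁻¹·9 ≡ 21·9 ≡ 189 (mod 256).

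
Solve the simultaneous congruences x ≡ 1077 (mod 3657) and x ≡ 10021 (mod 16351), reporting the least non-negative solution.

Write x = 1077 + 3657·k. Then 3657·k ≡ 10021 − 1077 ≡ 8944 (mod 16351).
Need 3657⁻¹ mod 16351. Extended Euclid on (16351, 3657):
16351 = 4·3657 + 1723
3657 = 2·1723 + 211
1723 = 8·211 + 35
211 = 6·35 + 1
35 = 35·1 + 0
Back-substitute:
1 = 211 − 6·35
1 = −6·1723 + 49·211
1 = 49·3657 − 104·1723
1 = −104·16351 + 465·3657
3657⁻¹ ≡ 465 (mod 16351), so k ≡ 465·8944 ≡ 5806 (mod 16351).
x = 1077 + 3657·5806 = 21233619.

21233619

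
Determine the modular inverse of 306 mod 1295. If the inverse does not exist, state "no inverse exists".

766

Extended Euclidean algorithm:
1295 = 4×306 + 71
306 = 4×71 + 22
71 = 3×22 + 5
22 = 4×5 + 2
5 = 2×2 + 1
2 = 2×1 + 0
gcd = 1, so the inverse exists. Back-substitute:
1 = 5 − 2·2
1 = −2·22 + 9·5
1 = 9·71 − 29·22
1 = −29·306 + 125·71
1 = 125·1295 − 529·306
So 306·(-529) ≡ 1 (mod 1295), and -529 ≡ 766 (mod 1295).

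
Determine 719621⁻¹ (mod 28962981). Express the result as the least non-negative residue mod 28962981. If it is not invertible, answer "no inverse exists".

6903179

Apply the Euclidean algorithm to 28962981 and 719621:
28962981 = 40×719621 + 178141
719621 = 4×178141 + 7057
178141 = 25×7057 + 1716
7057 = 4×1716 + 193
1716 = 8×193 + 172
193 = 1×172 + 21
172 = 8×21 + 4
21 = 5×4 + 1
4 = 4×1 + 0
gcd = 1, so the inverse exists. Back-substitute:
1 = 21 − 5·4
1 = −5·172 + 41·21
1 = 41·193 − 46·172
1 = −46·1716 + 409·193
1 = 409·7057 − 1682·1716
1 = −1682·178141 + 42459·7057
1 = 42459·719621 − 171518·178141
1 = −171518·28962981 + 6903179·719621
So 719621·6903179 ≡ 1 (mod 28962981).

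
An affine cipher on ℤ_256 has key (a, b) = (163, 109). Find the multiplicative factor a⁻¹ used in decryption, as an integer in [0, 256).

Run Euclid on (256, 163):
256 = 1·163 + 93
163 = 1·93 + 70
93 = 1·70 + 23
70 = 3·23 + 1
23 = 23·1 + 0
The gcd is 1. Working backward:
1 = 70 − 3·23
1 = −3·93 + 4·70
1 = 4·163 − 7·93
1 = −7·256 + 11·163
So 163·11 ≡ 1 (mod 256).

11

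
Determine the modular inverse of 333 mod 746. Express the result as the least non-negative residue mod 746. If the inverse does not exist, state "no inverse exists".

Run Euclid on (746, 333):
746 = 2·333 + 80
333 = 4·80 + 13
80 = 6·13 + 2
13 = 6·2 + 1
2 = 2·1 + 0
gcd = 1, so the inverse exists. Back-substitute:
1 = 13 − 6·2
1 = −6·80 + 37·13
1 = 37·333 − 154·80
1 = −154·746 + 345·333
So 333·345 ≡ 1 (mod 746).

345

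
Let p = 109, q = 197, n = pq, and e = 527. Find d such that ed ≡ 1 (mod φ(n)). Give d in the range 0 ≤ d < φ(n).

φ(n) = (p−1)(q−1) = 108·196 = 21168.
Need d with 527·d ≡ 1 (mod 21168). Apply the extended Euclidean algorithm:
21168 = 40*527 + 88
527 = 5*88 + 87
88 = 1*87 + 1
87 = 87*1 + 0
Back-substitute:
1 = 88 − 87
1 = −527 + 6·88
1 = 6·21168 − 241·527
So 527·(-241) ≡ 1 (mod 21168), hence d ≡ -241 ≡ 20927 (mod 21168).

20927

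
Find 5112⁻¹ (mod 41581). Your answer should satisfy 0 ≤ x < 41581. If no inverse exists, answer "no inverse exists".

11412

Apply the Euclidean algorithm to 41581 and 5112:
41581 = 8*5112 + 685
5112 = 7*685 + 317
685 = 2*317 + 51
317 = 6*51 + 11
51 = 4*11 + 7
11 = 1*7 + 4
7 = 1*4 + 3
4 = 1*3 + 1
3 = 3*1 + 0
The gcd is 1. Working backward:
1 = 4 − 3
1 = −7 + 2·4
1 = 2·11 − 3·7
1 = −3·51 + 14·11
1 = 14·317 − 87·51
1 = −87·685 + 188·317
1 = 188·5112 − 1403·685
1 = −1403·41581 + 11412·5112
So 5112·11412 ≡ 1 (mod 41581).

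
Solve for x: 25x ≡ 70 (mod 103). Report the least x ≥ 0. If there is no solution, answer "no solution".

First find gcd(25, 103):
103 = 4*25 + 3
25 = 8*3 + 1
3 = 3*1 + 0
gcd = 1, so a unique solution mod 103 exists.
Back-substitute for the Bézout coefficients:
1 = 25 − 8·3
1 = −8·103 + 33·25
So 25·(33) ≡ 1 (mod 103), giving 25⁻¹ ≡ 33.
x ≡ 25⁻¹·70 ≡ 33·70 ≡ 44 (mod 103).

44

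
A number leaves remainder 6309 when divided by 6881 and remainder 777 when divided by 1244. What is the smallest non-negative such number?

3639477

Write x = 6309 + 6881·k. Then 6881·k ≡ 777 − 6309 ≡ 688 (mod 1244).
Need 6881⁻¹ mod 1244. Extended Euclid on (1244, 661):
1244 = 1×661 + 583
661 = 1×583 + 78
583 = 7×78 + 37
78 = 2×37 + 4
37 = 9×4 + 1
4 = 4×1 + 0
Back-substitute:
1 = 37 − 9·4
1 = −9·78 + 19·37
1 = 19·583 − 142·78
1 = −142·661 + 161·583
1 = 161·1244 − 303·661
6881⁻¹ ≡ 941 (mod 1244), so k ≡ 941·688 ≡ 528 (mod 1244).
x = 6309 + 6881·528 = 3639477.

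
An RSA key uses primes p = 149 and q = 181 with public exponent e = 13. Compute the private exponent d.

8197

φ(n) = (p−1)(q−1) = 148·180 = 26640.
Need d with 13·d ≡ 1 (mod 26640). Apply the extended Euclidean algorithm:
26640 = 2049*13 + 3
13 = 4*3 + 1
3 = 3*1 + 0
Back-substitute:
1 = 13 − 4·3
1 = −4·26640 + 8197·13
So 13·8197 ≡ 1 (mod 26640), hence d = 8197.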